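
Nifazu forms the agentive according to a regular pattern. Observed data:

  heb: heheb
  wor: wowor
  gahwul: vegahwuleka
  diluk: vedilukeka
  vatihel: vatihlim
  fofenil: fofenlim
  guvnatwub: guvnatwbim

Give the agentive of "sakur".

"sakur" has 2 vowels. The stems with 2 vowels (gahwul → vegahwuleka, diluk → vedilukeka) add ve- … -eka around the stem.
The other patterns: stems with 1 vowel repeat the first consonant+vowel as a prefix; stems with 3 vowels delete the last vowel and add -im.
So sakur → vesakureka.

vesakureka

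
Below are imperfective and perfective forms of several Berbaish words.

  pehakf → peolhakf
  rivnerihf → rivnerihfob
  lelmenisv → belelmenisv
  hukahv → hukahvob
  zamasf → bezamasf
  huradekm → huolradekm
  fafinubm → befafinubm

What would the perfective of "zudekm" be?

zuoldekm

pehakf and rivnerihf both end in -f yet inflect differently (peolhakf, rivnerihfob), so the final letter is not what conditions the rule; the second-to-last letter is.
"zudekm" has second-to-last letter 'k'. The stems whose second-to-last letter is 'k' (pehakf → peolhakf, huradekm → huolradekm) insert -ol- after the first vowel.
The other patterns: stems whose second-to-last letter is 'h' add -ob; stems whose second-to-last letter is 'b' or 's' add the prefix be-.
So zudekm → zuoldekm.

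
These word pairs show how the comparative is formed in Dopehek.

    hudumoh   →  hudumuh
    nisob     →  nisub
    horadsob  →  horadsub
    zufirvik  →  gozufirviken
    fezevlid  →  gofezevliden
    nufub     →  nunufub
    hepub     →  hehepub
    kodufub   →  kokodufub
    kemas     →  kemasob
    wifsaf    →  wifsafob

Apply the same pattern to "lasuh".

lalasuh

nisob and nufub both end in -b yet inflect differently (nisub, nunufub), so the final letter is not what conditions the rule; the last vowel is.
"lasuh" has last vowel 'u'. The stems whose last vowel is 'u' (nufub → nunufub, hepub → hehepub, kodufub → kokodufub) repeat the first consonant+vowel as a prefix.
So lasuh → lalasuh.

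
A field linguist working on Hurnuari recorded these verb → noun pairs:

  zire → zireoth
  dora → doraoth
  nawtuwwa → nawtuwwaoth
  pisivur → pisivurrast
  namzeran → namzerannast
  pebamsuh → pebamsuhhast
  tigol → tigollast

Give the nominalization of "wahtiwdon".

dora and namzeran both have last vowel 'a' yet inflect differently (doraoth, namzerannast), so the last vowel is not what conditions the rule; whether the stem ends in a vowel or a consonant is.
"wahtiwdon" ends in a consonant. The stems ending in a consonant (namzeran → namzerannast, pisivur → pisivurrast, tigol → tigollast) double the final consonant and add -ast.
The other pattern: stems ending in a vowel add -oth.
So wahtiwdon → wahtiwdonnast.

wahtiwdonnast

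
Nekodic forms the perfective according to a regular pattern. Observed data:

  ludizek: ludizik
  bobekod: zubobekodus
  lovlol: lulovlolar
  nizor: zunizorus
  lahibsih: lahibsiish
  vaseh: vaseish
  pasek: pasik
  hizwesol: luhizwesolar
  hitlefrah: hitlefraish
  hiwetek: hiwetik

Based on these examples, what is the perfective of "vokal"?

luvokalar

ludizek and vaseh both have last vowel 'e' yet inflect differently (ludizik, vaseish), so the last vowel is not what conditions the rule; the final letter is.
"vokal" ends in -l. The stems ending in -l (hizwesol → luhizwesolar, lovlol → lulovlolar) add lu- … -ar around the stem.
So vokal → luvokalar.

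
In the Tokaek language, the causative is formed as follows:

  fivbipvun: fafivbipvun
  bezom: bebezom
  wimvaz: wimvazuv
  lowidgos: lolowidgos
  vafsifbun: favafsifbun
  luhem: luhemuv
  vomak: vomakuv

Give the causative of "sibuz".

"sibuz" has last vowel 'u'. The stems whose last vowel is 'u' (fivbipvun → fafivbipvun, vafsifbun → favafsifbun) add the prefix fa-.
So sibuz → fasibuz.

fasibuz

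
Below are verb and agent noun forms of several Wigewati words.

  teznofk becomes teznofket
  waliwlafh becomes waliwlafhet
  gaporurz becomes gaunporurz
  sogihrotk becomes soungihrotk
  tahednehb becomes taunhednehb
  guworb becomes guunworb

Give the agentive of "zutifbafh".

zutifbafhet

teznofk and sogihrotk both end in -k yet inflect differently (teznofket, soungihrotk), so the final letter is not what conditions the rule; the second-to-last letter is.
"zutifbafh" has second-to-last letter 'f'. The stems whose second-to-last letter is 'f' (teznofk → teznofket, waliwlafh → waliwlafhet) add -et.
So zutifbafh → zutifbafhet.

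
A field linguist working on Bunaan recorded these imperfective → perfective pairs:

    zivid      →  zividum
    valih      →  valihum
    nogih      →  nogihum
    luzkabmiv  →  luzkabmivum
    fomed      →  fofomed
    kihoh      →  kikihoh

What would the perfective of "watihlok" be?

wawatihlok

zivid and fomed both end in -d yet inflect differently (zividum, fofomed), so the final letter is not what conditions the rule; the last vowel is.
"watihlok" has last vowel 'o'. The one such stem in the data (kihoh → kikihoh) repeats the first consonant+vowel as a prefix (as does fomed), so the same rule applies.
So watihlok → wawatihlok.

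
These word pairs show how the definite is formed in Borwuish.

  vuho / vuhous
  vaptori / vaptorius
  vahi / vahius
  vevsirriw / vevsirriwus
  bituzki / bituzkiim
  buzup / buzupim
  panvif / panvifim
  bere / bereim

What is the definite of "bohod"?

vaptori and bituzki both end in -i yet inflect differently (vaptorius, bituzkiim), so the final letter is not what conditions the rule; the first letter is.
"bohod" begins with b-. The stems beginning with b- (bituzki → bituzkiim, buzup → buzupim, bere → bereim) add -im.
The other pattern: stems beginning with v- add -us.
So bohod → bohodim.

bohodim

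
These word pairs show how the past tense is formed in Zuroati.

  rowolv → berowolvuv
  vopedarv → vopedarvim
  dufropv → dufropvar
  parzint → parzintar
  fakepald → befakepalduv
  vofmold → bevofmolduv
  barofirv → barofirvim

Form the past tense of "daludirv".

rowolv and barofirv both end in -v yet inflect differently (berowolvuv, barofirvim), so the final letter is not what conditions the rule; the second-to-last letter is.
"daludirv" has second-to-last letter 'r'. The stems whose second-to-last letter is 'r' (barofirv → barofirvim, vopedarv → vopedarvim) add -im.
The other patterns: stems whose second-to-last letter is 'l' add be- … -uv around the stem; stems whose second-to-last letter is 'n' or 'p' add -ar.
So daludirv → daludirvim.

daludirvim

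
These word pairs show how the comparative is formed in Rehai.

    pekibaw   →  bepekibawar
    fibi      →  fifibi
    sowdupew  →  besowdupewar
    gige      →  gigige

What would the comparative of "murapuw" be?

sowdupew and gige both have last vowel 'e' yet inflect differently (besowdupewar, gigige), so the last vowel is not what conditions the rule; whether the stem ends in a vowel or a consonant is.
"murapuw" ends in a consonant. The stems ending in a consonant (sowdupew → besowdupewar, pekibaw → bepekibawar) add be- … -ar around the stem.
So murapuw → bemurapuwar.

bemurapuwar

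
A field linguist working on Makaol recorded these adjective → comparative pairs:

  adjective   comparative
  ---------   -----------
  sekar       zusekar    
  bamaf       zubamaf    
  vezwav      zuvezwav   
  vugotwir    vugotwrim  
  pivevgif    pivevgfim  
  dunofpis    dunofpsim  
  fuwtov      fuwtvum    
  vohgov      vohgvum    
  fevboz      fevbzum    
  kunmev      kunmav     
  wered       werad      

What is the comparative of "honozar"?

sekar and vugotwir both end in -r yet inflect differently (zusekar, vugotwrim), so the final letter is not what conditions the rule; the last vowel is.
"honozar" has last vowel 'a'. The stems whose last vowel is 'a' (sekar → zusekar, bamaf → zubamaf, vezwav → zuvezwav) add the prefix zu-.
So honozar → zuhonozar.

zuhonozar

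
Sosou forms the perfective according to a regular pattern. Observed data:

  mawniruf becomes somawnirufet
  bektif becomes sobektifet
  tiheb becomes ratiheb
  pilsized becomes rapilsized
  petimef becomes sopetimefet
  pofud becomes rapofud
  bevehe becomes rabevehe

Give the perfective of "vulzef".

"vulzef" ends in -f. The stems ending in -f (mawniruf → somawnirufet, bektif → sobektifet, petimef → sopetimefet) add so- … -et around the stem.
The other pattern: stems ending in -b, -d or -e add the prefix ra-.
So vulzef → sovulzefet.

sovulzefet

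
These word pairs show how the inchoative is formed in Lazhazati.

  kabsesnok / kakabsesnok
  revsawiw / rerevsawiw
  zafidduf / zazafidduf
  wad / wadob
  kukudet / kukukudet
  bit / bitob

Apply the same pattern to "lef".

kukudet and bit both end in -t yet inflect differently (kukukudet, bitob), so the final letter is not what conditions the rule; the number of vowels is.
"lef" has 1 vowel. The stems with 1 vowel (bit → bitob, wad → wadob) add -ob.
So lef → lefob.

lefob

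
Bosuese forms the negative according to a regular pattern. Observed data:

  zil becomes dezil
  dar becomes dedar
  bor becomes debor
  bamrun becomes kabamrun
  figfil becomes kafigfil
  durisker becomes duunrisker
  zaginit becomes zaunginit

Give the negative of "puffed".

zil and figfil both end in -l yet inflect differently (dezil, kafigfil), so the final letter is not what conditions the rule; the number of vowels is.
"puffed" has 2 vowels. The stems with 2 vowels (bamrun → kabamrun, figfil → kafigfil) add the prefix ka-.
The other patterns: stems with 1 vowel add the prefix de-; stems with 3 vowels insert -un- after the first vowel.
So puffed → kapuffed.

kapuffed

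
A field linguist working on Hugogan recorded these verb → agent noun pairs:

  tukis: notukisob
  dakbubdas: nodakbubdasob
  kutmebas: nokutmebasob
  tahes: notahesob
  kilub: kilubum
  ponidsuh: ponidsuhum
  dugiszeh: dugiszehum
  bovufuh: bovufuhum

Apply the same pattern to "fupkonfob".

fupkonfobum

tahes and dugiszeh both have last vowel 'e' yet inflect differently (notahesob, dugiszehum), so the last vowel is not what conditions the rule; the final letter is.
"fupkonfob" ends in -b. The one such stem in the data (kilub → kilubum) adds -um, so the same rule applies.
So fupkonfob → fupkonfobum.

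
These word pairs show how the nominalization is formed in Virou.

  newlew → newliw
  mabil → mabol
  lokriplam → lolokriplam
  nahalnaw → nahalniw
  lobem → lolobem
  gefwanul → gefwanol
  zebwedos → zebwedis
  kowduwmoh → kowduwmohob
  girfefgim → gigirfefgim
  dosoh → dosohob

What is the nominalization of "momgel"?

girfefgim and mabil both have last vowel 'i' yet inflect differently (gigirfefgim, mabol), so the last vowel is not what conditions the rule; the final letter is.
"momgel" ends in -l. The stems ending in -l (gefwanul → gefwanol, mabil → mabol) change the last vowel to 'o'.
So momgel → momgol.

momgol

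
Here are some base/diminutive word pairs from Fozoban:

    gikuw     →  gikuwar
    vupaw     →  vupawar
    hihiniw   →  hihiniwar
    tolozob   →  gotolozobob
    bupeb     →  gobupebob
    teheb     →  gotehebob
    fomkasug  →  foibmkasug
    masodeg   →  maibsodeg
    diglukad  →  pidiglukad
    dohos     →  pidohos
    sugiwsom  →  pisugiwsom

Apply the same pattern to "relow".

gikuw and fomkasug both have last vowel 'u' yet inflect differently (gikuwar, foibmkasug), so the last vowel is not what conditions the rule; the final letter is.
"relow" ends in -w. The stems ending in -w (gikuw → gikuwar, vupaw → vupawar, hihiniw → hihiniwar) add -ar.
So relow → relowar.

relowar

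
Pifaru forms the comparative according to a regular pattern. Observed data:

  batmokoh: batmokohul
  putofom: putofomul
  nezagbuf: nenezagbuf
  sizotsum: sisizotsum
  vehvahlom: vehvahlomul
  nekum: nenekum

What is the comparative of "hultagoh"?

hultagohul

"hultagoh" has last vowel 'o'. The stems whose last vowel is 'o' (batmokoh → batmokohul, putofom → putofomul, vehvahlom → vehvahlomul) add -ul.
So hultagoh → hultagohul.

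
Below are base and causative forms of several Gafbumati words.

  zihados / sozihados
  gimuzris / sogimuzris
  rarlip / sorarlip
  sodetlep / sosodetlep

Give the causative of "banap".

sobanap

Every pair shown (zihados → sozihados, gimuzris → sogimuzris, rarlip → sorarlip, …) follows the same rule: add the prefix so-.
So banap → sobanap.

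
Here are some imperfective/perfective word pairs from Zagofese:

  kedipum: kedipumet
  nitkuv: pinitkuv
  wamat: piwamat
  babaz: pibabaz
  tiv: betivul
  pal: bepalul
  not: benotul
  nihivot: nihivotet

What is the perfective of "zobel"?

tiv and nitkuv both end in -v yet inflect differently (betivul, pinitkuv), so the final letter is not what conditions the rule; the number of vowels is.
"zobel" has 2 vowels. The stems with 2 vowels (nitkuv → pinitkuv, babaz → pibabaz, wamat → piwamat) add the prefix pi-.
So zobel → pizobel.

pizobel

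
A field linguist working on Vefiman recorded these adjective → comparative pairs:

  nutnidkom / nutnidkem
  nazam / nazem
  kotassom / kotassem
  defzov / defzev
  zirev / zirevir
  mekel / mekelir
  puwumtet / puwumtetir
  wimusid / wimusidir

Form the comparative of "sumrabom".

defzov and zirev both end in -v yet inflect differently (defzev, zirevir), so the final letter is not what conditions the rule; the last vowel is.
"sumrabom" has last vowel 'o'. The stems whose last vowel is 'o' (nutnidkom → nutnidkem, kotassom → kotassem, defzov → defzev) change the last vowel to 'e'.
The other pattern: stems whose last vowel is 'e' or 'i' add -ir.
So sumrabom → sumrabem.

sumrabem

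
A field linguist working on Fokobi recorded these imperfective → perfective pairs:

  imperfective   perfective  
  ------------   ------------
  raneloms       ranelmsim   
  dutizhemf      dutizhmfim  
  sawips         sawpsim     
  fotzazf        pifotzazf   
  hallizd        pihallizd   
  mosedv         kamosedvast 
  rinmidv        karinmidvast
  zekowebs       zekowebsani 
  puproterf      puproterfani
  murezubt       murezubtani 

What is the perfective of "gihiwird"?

gihiwirdani

dutizhemf and fotzazf both end in -f yet inflect differently (dutizhmfim, pifotzazf), so the final letter is not what conditions the rule; the second-to-last letter is.
"gihiwird" has second-to-last letter 'r'. The one such stem in the data (puproterf → puproterfani) adds -ani, so the same rule applies.
The other patterns: stems whose second-to-last letter is 'm' or 'p' delete the last vowel and add -im; stems whose second-to-last letter is 'z' add the prefix pi-; stems whose second-to-last letter is 'd' add ka- … -ast around the stem.
So gihiwird → gihiwirdani.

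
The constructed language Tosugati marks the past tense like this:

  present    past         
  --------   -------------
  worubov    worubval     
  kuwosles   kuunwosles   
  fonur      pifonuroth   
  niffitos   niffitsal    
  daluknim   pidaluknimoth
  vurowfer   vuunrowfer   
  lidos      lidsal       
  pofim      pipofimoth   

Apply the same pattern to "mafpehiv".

pimafpehivoth

kuwosles and lidos both end in -s yet inflect differently (kuunwosles, lidsal), so the final letter is not what conditions the rule; the last vowel is.
"mafpehiv" has last vowel 'i'. The stems whose last vowel is 'i' (pofim → pipofimoth, daluknim → pidaluknimoth) add pi- … -oth around the stem.
The other patterns: stems whose last vowel is 'e' insert -un- after the first vowel; stems whose last vowel is 'o' delete the last vowel and add -al.
So mafpehiv → pimafpehivoth.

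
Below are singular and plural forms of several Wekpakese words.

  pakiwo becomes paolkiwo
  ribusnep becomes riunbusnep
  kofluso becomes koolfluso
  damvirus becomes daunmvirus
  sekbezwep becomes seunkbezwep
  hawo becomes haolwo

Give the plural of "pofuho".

poolfuho

pakiwo and damvirus both have 3 vowels yet inflect differently (paolkiwo, daunmvirus), so the number of vowels is not what conditions the rule; the final letter is.
"pofuho" ends in -o. The stems ending in -o (hawo → haolwo, pakiwo → paolkiwo, kofluso → koolfluso) insert -ol- after the first vowel.
The other pattern: stems ending in -p or -s insert -un- after the first vowel.
So pofuho → poolfuho.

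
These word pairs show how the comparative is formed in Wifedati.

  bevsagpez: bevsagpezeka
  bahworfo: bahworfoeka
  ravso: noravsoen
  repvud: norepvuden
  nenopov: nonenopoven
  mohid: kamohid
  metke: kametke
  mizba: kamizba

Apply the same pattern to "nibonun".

nonibonunen

"nibonun" begins with n-. The one such stem in the data (nenopov → nonenopoven) adds no- … -en around the stem, so the same rule applies.
So nibonun → nonibonunen.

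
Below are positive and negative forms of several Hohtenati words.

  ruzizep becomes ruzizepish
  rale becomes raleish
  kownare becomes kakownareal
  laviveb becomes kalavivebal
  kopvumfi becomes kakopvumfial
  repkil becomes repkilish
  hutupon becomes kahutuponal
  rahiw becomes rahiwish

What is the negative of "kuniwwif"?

kakuniwwifal

rale and kownare both end in -e yet inflect differently (raleish, kakownareal), so the final letter is not what conditions the rule; the first letter is.
"kuniwwif" begins with k-. The stems beginning with k- (kopvumfi → kakopvumfial, kownare → kakownareal) add ka- … -al around the stem.
The other pattern: stems beginning with r- add -ish.
So kuniwwif → kakuniwwifal.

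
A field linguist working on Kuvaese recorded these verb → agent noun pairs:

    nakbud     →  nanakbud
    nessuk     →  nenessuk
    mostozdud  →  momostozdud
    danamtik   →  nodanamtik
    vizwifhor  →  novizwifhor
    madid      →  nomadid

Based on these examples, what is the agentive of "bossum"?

nessuk and danamtik both end in -k yet inflect differently (nenessuk, nodanamtik), so the final letter is not what conditions the rule; the last vowel is.
"bossum" has last vowel 'u'. The stems whose last vowel is 'u' (nakbud → nanakbud, nessuk → nenessuk, mostozdud → momostozdud) repeat the first consonant+vowel as a prefix.
So bossum → bobossum.

bobossum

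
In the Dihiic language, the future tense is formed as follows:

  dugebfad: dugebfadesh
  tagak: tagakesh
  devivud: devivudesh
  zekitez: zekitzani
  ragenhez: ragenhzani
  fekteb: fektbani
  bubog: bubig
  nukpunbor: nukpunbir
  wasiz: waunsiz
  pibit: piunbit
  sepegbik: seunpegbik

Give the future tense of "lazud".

"lazud" has last vowel 'u'. The one such stem in the data (devivud → devivudesh) adds -esh, so the same rule applies.
So lazud → lazudesh.

lazudesh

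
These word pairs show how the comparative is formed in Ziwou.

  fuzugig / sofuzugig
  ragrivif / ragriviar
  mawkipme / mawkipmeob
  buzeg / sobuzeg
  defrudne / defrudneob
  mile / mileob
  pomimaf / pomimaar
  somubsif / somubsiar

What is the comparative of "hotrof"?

hotroar

defrudne and buzeg both have last vowel 'e' yet inflect differently (defrudneob, sobuzeg), so the last vowel is not what conditions the rule; the final letter is.
"hotrof" ends in -f. The stems ending in -f (pomimaf → pomimaar, ragrivif → ragriviar, somubsif → somubsiar) drop the final letter and add -ar.
The other patterns: stems ending in -e add -ob; stems ending in -g add the prefix so-.
So hotrof → hotroar.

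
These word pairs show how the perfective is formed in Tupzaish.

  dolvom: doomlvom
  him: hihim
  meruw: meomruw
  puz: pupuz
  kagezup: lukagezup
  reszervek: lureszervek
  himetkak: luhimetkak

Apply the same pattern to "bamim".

baommim

him and dolvom both end in -m yet inflect differently (hihim, doomlvom), so the final letter is not what conditions the rule; the number of vowels is.
"bamim" has 2 vowels. The stems with 2 vowels (dolvom → doomlvom, meruw → meomruw) insert -om- after the first vowel.
So bamim → baommim.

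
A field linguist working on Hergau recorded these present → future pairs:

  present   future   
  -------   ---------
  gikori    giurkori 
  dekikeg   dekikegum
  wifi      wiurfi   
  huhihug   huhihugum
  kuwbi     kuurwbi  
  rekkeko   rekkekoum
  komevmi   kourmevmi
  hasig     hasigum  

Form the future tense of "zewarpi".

wifi and hasig both have last vowel 'i' yet inflect differently (wiurfi, hasigum), so the last vowel is not what conditions the rule; the final letter is.
"zewarpi" ends in -i. The stems ending in -i (wifi → wiurfi, gikori → giurkori, komevmi → kourmevmi) insert -ur- after the first vowel.
So zewarpi → zeurwarpi.

zeurwarpi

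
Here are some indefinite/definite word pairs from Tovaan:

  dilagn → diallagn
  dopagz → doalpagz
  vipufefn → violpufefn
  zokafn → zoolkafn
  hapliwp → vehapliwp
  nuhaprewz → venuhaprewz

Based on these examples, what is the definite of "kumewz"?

vekumewz

dilagn and vipufefn both end in -n yet inflect differently (diallagn, violpufefn), so the final letter is not what conditions the rule; the second-to-last letter is.
"kumewz" has second-to-last letter 'w'. The stems whose second-to-last letter is 'w' (hapliwp → vehapliwp, nuhaprewz → venuhaprewz) add the prefix ve-.
So kumewz → vekumewz.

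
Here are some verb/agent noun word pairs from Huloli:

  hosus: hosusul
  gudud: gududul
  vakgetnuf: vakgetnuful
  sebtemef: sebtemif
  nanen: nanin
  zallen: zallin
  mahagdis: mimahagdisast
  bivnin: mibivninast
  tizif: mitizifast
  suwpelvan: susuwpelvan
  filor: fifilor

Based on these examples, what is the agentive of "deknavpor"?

vakgetnuf and sebtemef both end in -f yet inflect differently (vakgetnuful, sebtemif), so the final letter is not what conditions the rule; the last vowel is.
"deknavpor" has last vowel 'o'. The one such stem in the data (filor → fifilor) repeats the first consonant+vowel as a prefix (as does suwpelvan), so the same rule applies.
So deknavpor → dedeknavpor.

dedeknavpor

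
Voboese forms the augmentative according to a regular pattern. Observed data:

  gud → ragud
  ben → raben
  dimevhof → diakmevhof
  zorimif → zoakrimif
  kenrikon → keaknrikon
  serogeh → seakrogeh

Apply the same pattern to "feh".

rafeh

ben and kenrikon both end in -n yet inflect differently (raben, keaknrikon), so the final letter is not what conditions the rule; the number of vowels is.
"feh" has 1 vowel. The stems with 1 vowel (ben → raben, gud → ragud) add the prefix ra-.
The other pattern: stems with 3 vowels insert -ak- after the first vowel.
So feh → rafeh.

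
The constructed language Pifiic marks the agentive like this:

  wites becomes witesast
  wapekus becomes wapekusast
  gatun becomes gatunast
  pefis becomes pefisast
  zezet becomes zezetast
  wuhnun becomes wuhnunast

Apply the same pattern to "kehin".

kehinast

Every pair shown (wites → witesast, wapekus → wapekusast, gatun → gatunast, …) follows the same rule: add -ast.
So kehin → kehinast.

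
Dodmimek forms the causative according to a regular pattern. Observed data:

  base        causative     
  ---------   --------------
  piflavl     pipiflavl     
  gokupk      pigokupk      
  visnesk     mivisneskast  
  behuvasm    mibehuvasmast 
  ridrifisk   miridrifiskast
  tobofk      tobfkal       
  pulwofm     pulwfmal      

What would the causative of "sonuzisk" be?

misonuziskast

gokupk and visnesk both end in -k yet inflect differently (pigokupk, mivisneskast), so the final letter is not what conditions the rule; the second-to-last letter is.
"sonuzisk" has second-to-last letter 's'. The stems whose second-to-last letter is 's' (visnesk → mivisneskast, behuvasm → mibehuvasmast, ridrifisk → miridrifiskast) add mi- … -ast around the stem.
So sonuzisk → misonuziskast.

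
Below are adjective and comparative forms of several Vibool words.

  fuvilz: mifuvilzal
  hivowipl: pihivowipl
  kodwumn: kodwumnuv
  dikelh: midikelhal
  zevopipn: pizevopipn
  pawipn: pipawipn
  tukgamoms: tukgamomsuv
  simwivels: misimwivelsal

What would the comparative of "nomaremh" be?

"nomaremh" has second-to-last letter 'm'. The stems whose second-to-last letter is 'm' (tukgamoms → tukgamomsuv, kodwumn → kodwumnuv) add -uv.
So nomaremh → nomaremhuv.

nomaremhuv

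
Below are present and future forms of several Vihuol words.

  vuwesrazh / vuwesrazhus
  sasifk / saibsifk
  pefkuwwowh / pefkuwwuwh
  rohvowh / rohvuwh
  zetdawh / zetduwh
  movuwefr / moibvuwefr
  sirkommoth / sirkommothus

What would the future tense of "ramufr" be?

raibmufr

"ramufr" has second-to-last letter 'f'. The stems whose second-to-last letter is 'f' (movuwefr → moibvuwefr, sasifk → saibsifk) insert -ib- after the first vowel.
So ramufr → raibmufr.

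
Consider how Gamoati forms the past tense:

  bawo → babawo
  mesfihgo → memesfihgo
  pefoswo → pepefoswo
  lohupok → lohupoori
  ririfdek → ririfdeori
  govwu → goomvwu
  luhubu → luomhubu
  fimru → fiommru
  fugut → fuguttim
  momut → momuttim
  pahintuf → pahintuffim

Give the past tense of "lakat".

lakattim

"lakat" ends in -t. The stems ending in -t (fugut → fuguttim, momut → momuttim) double the final consonant and add -im.
The other patterns: stems ending in -o repeat the first consonant+vowel as a prefix; stems ending in -k drop the final letter and add -ori; stems ending in -u insert -om- after the first vowel.
So lakat → lakattim.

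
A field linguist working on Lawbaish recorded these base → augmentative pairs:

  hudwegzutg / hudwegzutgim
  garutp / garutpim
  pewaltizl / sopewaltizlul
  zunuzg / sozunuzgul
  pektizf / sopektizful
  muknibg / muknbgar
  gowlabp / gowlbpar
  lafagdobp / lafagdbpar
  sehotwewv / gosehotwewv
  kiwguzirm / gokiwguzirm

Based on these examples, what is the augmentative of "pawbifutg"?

hudwegzutg and zunuzg both end in -g yet inflect differently (hudwegzutgim, sozunuzgul), so the final letter is not what conditions the rule; the second-to-last letter is.
"pawbifutg" has second-to-last letter 't'. The stems whose second-to-last letter is 't' (hudwegzutg → hudwegzutgim, garutp → garutpim) add -im.
So pawbifutg → pawbifutgim.

pawbifutgim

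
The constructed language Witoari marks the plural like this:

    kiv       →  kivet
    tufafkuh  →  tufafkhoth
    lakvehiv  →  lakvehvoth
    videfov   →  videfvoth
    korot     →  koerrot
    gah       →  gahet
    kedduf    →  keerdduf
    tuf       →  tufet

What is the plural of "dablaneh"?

dablanhoth

"dablaneh" has 3 vowels. The stems with 3 vowels (tufafkuh → tufafkhoth, lakvehiv → lakvehvoth, videfov → videfvoth) delete the last vowel and add -oth.
The other patterns: stems with 1 vowel add -et; stems with 2 vowels insert -er- after the first vowel.
So dablaneh → dablanhoth.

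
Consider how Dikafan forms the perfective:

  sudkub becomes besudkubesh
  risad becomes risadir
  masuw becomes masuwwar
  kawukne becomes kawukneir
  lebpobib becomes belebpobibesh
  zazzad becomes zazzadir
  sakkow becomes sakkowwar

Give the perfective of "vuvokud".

vuvokudir

sudkub and masuw both have last vowel 'u' yet inflect differently (besudkubesh, masuwwar), so the last vowel is not what conditions the rule; the final letter is.
"vuvokud" ends in -d. The stems ending in -d (zazzad → zazzadir, risad → risadir) add -ir.
So vuvokud → vuvokudir.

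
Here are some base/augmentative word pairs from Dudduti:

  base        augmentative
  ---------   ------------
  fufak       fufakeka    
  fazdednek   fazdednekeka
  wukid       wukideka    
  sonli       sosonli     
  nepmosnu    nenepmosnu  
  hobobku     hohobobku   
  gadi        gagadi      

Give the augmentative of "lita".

lilita

wukid and sonli both have last vowel 'i' yet inflect differently (wukideka, sosonli), so the last vowel is not what conditions the rule; whether the stem ends in a vowel or a consonant is.
"lita" ends in a vowel. The stems ending in a vowel (sonli → sosonli, nepmosnu → nenepmosnu, hobobku → hohobobku) repeat the first consonant+vowel as a prefix.
The other pattern: stems ending in a consonant add -eka.
So lita → lilita.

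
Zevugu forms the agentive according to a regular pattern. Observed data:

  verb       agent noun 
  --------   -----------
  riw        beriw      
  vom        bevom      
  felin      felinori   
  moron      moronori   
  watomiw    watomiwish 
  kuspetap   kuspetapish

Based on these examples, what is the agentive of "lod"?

belod

"lod" has 1 vowel. The stems with 1 vowel (vom → bevom, riw → beriw) add the prefix be-.
So lod → belod.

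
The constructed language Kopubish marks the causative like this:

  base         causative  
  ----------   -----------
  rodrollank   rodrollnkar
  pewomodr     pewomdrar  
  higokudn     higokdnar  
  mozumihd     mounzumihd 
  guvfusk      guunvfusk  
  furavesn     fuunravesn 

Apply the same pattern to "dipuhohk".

diunpuhohk

rodrollank and guvfusk both end in -k yet inflect differently (rodrollnkar, guunvfusk), so the final letter is not what conditions the rule; the second-to-last letter is.
"dipuhohk" has second-to-last letter 'h'. The one such stem in the data (mozumihd → mounzumihd) inserts -un- after the first vowel (as do guvfusk, furavesn), so the same rule applies.
The other pattern: stems whose second-to-last letter is 'd' or 'n' delete the last vowel and add -ar.
So dipuhohk → diunpuhohk.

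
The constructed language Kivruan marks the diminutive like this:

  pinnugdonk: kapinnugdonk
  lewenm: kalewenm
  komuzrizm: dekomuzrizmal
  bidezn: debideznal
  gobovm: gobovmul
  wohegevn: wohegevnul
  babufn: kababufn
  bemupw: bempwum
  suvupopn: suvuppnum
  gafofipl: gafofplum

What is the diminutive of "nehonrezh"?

denehonrezhal

"nehonrezh" has second-to-last letter 'z'. The stems whose second-to-last letter is 'z' (komuzrizm → dekomuzrizmal, bidezn → debideznal) add de- … -al around the stem.
So nehonrezh → denehonrezhal.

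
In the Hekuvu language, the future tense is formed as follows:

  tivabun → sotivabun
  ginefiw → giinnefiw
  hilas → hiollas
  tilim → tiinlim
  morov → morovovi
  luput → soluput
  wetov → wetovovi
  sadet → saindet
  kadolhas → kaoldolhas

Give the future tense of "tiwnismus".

sadet and luput both end in -t yet inflect differently (saindet, soluput), so the final letter is not what conditions the rule; the last vowel is.
"tiwnismus" has last vowel 'u'. The stems whose last vowel is 'u' (luput → soluput, tivabun → sotivabun) add the prefix so-.
The other patterns: stems whose last vowel is 'a' insert -ol- after the first vowel; stems whose last vowel is 'o' add -ovi; stems whose last vowel is 'e' or 'i' insert -in- after the first vowel.
So tiwnismus → sotiwnismus.

sotiwnismus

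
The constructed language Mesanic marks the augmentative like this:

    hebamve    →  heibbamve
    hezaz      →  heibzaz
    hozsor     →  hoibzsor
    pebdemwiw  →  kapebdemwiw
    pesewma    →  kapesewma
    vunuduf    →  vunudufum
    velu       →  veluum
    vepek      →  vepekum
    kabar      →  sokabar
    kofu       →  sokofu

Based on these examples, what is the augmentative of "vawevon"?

"vawevon" begins with v-. The stems beginning with v- (vunuduf → vunudufum, velu → veluum, vepek → vepekum) add -um.
The other patterns: stems beginning with h- insert -ib- after the first vowel; stems beginning with p- add the prefix ka-; stems beginning with k- add the prefix so-.
So vawevon → vawevonum.

vawevonum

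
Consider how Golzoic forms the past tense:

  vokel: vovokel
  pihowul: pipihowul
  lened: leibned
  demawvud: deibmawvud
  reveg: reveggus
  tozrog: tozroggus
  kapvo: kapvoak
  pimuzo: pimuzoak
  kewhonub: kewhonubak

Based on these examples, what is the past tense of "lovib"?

"lovib" ends in -b. The one such stem in the data (kewhonub → kewhonubak) adds -ak, so the same rule applies.
The other patterns: stems ending in -l repeat the first consonant+vowel as a prefix; stems ending in -d insert -ib- after the first vowel; stems ending in -g double the final consonant and add -us.
So lovib → lovibak.

lovibak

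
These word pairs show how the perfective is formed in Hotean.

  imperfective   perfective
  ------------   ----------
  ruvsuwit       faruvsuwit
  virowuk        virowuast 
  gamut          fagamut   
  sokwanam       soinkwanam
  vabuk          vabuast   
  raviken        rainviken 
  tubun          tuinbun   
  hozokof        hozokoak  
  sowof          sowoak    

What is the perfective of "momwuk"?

vabuk and gamut both have last vowel 'u' yet inflect differently (vabuast, fagamut), so the last vowel is not what conditions the rule; the final letter is.
"momwuk" ends in -k. The stems ending in -k (vabuk → vabuast, virowuk → virowuast) drop the final letter and add -ast.
The other patterns: stems ending in -f drop the final letter and add -ak; stems ending in -t add the prefix fa-; stems ending in -m or -n insert -in- after the first vowel.
So momwuk → momwuast.

momwuast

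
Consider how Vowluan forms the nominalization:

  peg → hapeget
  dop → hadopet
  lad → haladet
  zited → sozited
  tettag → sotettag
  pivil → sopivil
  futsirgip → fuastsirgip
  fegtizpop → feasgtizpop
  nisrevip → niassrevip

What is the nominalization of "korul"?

lad and zited both end in -d yet inflect differently (haladet, sozited), so the final letter is not what conditions the rule; the number of vowels is.
"korul" has 2 vowels. The stems with 2 vowels (zited → sozited, tettag → sotettag, pivil → sopivil) add the prefix so-.
So korul → sokorul.

sokorul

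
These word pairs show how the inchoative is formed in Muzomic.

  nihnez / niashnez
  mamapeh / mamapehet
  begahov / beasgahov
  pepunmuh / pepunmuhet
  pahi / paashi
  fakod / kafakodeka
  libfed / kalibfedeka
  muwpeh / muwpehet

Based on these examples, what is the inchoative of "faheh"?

mamapeh and libfed both have last vowel 'e' yet inflect differently (mamapehet, kalibfedeka), so the last vowel is not what conditions the rule; the final letter is.
"faheh" ends in -h. The stems ending in -h (mamapeh → mamapehet, pepunmuh → pepunmuhet, muwpeh → muwpehet) add -et.
The other patterns: stems ending in -d add ka- … -eka around the stem; stems ending in -i, -v or -z insert -as- after the first vowel.
So faheh → fahehet.

fahehet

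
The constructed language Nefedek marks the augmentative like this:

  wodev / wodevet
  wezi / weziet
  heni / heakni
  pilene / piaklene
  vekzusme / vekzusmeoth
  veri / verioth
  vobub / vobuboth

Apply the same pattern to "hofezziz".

hoakfezziz

veri and wezi both end in -i yet inflect differently (verioth, weziet), so the final letter is not what conditions the rule; the first letter is.
"hofezziz" begins with h-. The one such stem in the data (heni → heakni) inserts -ak- after the first vowel (as does pilene), so the same rule applies.
So hofezziz → hoakfezziz.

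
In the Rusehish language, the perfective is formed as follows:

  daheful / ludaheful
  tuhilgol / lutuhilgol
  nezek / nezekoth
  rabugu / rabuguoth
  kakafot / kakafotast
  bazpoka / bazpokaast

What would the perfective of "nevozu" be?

"nevozu" ends in -u. The one such stem in the data (rabugu → rabuguoth) adds -oth, so the same rule applies.
The other patterns: stems ending in -l add the prefix lu-; stems ending in -a or -t add -ast.
So nevozu → nevozuoth.

nevozuoth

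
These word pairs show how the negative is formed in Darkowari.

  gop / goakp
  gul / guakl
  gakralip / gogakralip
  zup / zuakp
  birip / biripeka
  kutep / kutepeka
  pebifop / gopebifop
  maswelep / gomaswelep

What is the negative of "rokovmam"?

gop and kutep both end in -p yet inflect differently (goakp, kutepeka), so the final letter is not what conditions the rule; the number of vowels is.
"rokovmam" has 3 vowels. The stems with 3 vowels (gakralip → gogakralip, maswelep → gomaswelep, pebifop → gopebifop) add the prefix go-.
The other patterns: stems with 1 vowel insert -ak- after the first vowel; stems with 2 vowels add -eka.
So rokovmam → gorokovmam.

gorokovmam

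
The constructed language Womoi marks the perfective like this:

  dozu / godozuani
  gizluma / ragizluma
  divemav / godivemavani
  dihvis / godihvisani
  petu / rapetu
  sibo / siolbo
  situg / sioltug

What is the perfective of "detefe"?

godetefeani

dozu and petu both end in -u yet inflect differently (godozuani, rapetu), so the final letter is not what conditions the rule; the first letter is.
"detefe" begins with d-. The stems beginning with d- (divemav → godivemavani, dozu → godozuani, dihvis → godihvisani) add go- … -ani around the stem.
The other patterns: stems beginning with s- insert -ol- after the first vowel; stems beginning with g- or p- add the prefix ra-.
So detefe → godetefeani.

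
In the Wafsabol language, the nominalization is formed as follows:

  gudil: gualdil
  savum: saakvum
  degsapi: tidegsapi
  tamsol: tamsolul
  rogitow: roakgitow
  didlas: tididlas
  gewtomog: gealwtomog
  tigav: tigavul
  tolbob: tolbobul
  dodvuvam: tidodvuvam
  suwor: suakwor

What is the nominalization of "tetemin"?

"tetemin" begins with t-. The stems beginning with t- (tamsol → tamsolul, tolbob → tolbobul, tigav → tigavul) add -ul.
So tetemin → teteminul.

teteminul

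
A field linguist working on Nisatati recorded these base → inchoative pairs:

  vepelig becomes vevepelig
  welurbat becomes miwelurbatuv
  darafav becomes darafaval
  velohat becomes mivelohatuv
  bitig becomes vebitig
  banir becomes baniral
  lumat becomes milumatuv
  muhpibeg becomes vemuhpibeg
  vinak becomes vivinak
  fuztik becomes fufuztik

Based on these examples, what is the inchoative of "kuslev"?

vinak and welurbat both have last vowel 'a' yet inflect differently (vivinak, miwelurbatuv), so the last vowel is not what conditions the rule; the final letter is.
"kuslev" ends in -v. The one such stem in the data (darafav → darafaval) adds -al, so the same rule applies.
The other patterns: stems ending in -k repeat the first consonant+vowel as a prefix; stems ending in -t add mi- … -uv around the stem; stems ending in -g add the prefix ve-.
So kuslev → kusleval.

kusleval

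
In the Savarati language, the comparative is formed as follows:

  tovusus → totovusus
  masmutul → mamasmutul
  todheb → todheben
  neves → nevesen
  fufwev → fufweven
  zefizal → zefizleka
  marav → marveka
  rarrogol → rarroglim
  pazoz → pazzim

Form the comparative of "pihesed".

piheseden

tovusus and neves both end in -s yet inflect differently (totovusus, nevesen), so the final letter is not what conditions the rule; the last vowel is.
"pihesed" has last vowel 'e'. The stems whose last vowel is 'e' (todheb → todheben, neves → nevesen, fufwev → fufweven) add -en.
So pihesed → piheseden.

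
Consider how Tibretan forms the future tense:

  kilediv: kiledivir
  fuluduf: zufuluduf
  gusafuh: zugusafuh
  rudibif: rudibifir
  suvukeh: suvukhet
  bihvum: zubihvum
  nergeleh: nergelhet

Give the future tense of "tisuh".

zutisuh

"tisuh" has last vowel 'u'. The stems whose last vowel is 'u' (gusafuh → zugusafuh, fuluduf → zufuluduf, bihvum → zubihvum) add the prefix zu-.
So tisuh → zutisuh.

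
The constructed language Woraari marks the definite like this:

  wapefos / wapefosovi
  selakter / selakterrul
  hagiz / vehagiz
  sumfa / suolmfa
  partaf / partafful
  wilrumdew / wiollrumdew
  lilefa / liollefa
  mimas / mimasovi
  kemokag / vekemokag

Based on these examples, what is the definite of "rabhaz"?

verabhaz

mimas and sumfa both have last vowel 'a' yet inflect differently (mimasovi, suolmfa), so the last vowel is not what conditions the rule; the final letter is.
"rabhaz" ends in -z. The one such stem in the data (hagiz → vehagiz) adds the prefix ve-, so the same rule applies.
The other patterns: stems ending in -s add -ovi; stems ending in -a or -w insert -ol- after the first vowel; stems ending in -f or -r double the final consonant and add -ul.
So rabhaz → verabhaz.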